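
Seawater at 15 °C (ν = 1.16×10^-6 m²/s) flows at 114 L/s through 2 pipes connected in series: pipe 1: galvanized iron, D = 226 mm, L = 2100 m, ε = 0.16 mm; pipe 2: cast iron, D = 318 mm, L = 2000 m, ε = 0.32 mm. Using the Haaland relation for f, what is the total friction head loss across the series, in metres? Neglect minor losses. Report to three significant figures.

H ≈ 85.1 m

Pipe 1: V = 2.842 m/s, Re = 5.54×10^5, ε/D = 7.08×10^-4, f = 0.01872, h_1 = f(L/D)V²/2g = 71.61 m
Pipe 2: V = 1.435 m/s, Re = 3.93×10^5, ε/D = 0.00101, f = 0.02036, h_2 = f(L/D)V²/2g = 13.45 m
Series → Q common, losses add: H = Σh = 85.06 m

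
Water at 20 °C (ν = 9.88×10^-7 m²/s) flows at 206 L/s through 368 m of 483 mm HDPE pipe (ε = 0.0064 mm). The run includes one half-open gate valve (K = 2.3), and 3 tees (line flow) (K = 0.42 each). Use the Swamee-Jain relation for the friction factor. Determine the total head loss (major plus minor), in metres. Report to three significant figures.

H_L ≈ 0.872 m

V = 4Q/(πD²) = 1.124 m/s; V²/2g = 0.06443 m
Re = 5.50×10^5, ε/D = 1.33×10^-5 → f = 0.01310 (Swamee-Jain)
Major: h_f = f(L/D)·V²/2g = 0.01310·761.9·0.06443 = 0.6429 m
Minor: ΣK = 3.56; h_m = ΣK·V²/2g = 0.2294 m
Total H_L = 0.6429 + 0.2294 = 0.8722 m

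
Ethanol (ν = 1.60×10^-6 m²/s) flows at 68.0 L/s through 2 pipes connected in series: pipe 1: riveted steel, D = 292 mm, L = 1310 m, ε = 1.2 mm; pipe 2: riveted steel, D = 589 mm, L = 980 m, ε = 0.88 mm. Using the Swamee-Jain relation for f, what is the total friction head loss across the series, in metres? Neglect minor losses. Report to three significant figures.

Pipe 1: V = 1.015 m/s, Re = 1.85×10^5, ε/D = 0.00411, f = 0.02941, h_1 = f(L/D)V²/2g = 6.935 m
Pipe 2: V = 0.2496 m/s, Re = 9.19×10^4, ε/D = 0.00149, f = 0.02408, h_2 = f(L/D)V²/2g = 0.1272 m
Series → Q common, losses add: H = Σh = 7.062 m

H ≈ 7.06 m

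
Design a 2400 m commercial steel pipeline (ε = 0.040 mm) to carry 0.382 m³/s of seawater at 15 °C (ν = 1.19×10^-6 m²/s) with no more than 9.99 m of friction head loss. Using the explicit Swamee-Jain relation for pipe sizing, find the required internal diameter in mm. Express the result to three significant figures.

D ≈ 528 mm

Swamee-Jain (Type III): D = 0.66·[ε^1.25·(LQ²/(gh_f))^4.75 + ν·Q^9.4·(L/(gh_f))^5.2]^0.04
LQ²/(gh_f) = 3.574; L/(gh_f) = 24.49
Term 1 = ε^1.25·(…)^4.75 = 0.00135; Term 2 = ν·Q^9.4·(…)^5.2 = 0.00234
D = 0.66·(0.00135 + 0.00234)^0.04 = 0.5275 m = 528 mm
Check: V = 1.75 m/s, Re = 7.75×10^5, f = 0.01347, h_f = 9.55 m ≈ 9.99 m ✓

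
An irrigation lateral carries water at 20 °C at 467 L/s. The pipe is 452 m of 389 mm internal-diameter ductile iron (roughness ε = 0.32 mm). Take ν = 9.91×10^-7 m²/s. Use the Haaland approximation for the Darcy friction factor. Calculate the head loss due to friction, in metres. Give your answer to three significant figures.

V = 4Q/(πD²) = 4·0.467/(π·0.389²) = 3.929 m/s
Re = VD/ν = 3.929·0.389/9.91×10^-7 = 1.54×10^6 → turbulent
ε/D = 0.32/389 = 8.23×10^-4
Haaland: f = 0.01897
h_f = f(L/D)V²/(2g) = 0.01897·(452/0.389)·3.929²/(2·9.81) = 17.35 m

h_f ≈ 17.3 m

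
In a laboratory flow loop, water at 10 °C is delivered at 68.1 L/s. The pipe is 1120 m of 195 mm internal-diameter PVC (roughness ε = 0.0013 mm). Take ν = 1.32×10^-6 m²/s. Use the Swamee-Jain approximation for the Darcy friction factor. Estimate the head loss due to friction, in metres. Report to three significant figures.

V = 4Q/(πD²) = 4·0.0681/(π·0.195²) = 2.280 m/s
Re = VD/ν = 2.280·0.195/1.32×10^-6 = 3.37×10^5 → turbulent
ε/D = 0.0013/195 = 6.67×10^-6
Swamee-Jain: f = 0.01415
h_f = f(L/D)V²/(2g) = 0.01415·(1120/0.195)·2.280²/(2·9.81) = 21.54 m

h_f ≈ 21.5 m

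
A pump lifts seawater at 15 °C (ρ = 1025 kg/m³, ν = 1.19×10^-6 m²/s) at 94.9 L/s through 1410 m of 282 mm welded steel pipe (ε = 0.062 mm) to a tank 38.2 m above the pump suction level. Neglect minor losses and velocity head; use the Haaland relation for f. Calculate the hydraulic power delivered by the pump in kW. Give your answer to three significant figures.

V = 4Q/(πD²) = 1.519 m/s; Re = 3.60×10^5; ε/D = 2.20×10^-4; f = 0.01592
h_f = f(L/D)V²/2g = 9.367 m
Total head H = z + h_f = 38.2 + 9.367 = 47.57 m
P_hyd = ρgQH = 1025·9.81·0.0949·47.57 = 45.39 kW

P_hyd ≈ 45.4 kW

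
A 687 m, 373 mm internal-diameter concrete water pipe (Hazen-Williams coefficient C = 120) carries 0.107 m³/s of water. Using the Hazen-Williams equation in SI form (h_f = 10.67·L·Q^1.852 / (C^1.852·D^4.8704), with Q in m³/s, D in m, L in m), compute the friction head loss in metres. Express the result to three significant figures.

h_f = 10.67·687·0.107^1.852 / (120^1.852·0.373^4.8704) = 2.008 m

h_f ≈ 2.01 m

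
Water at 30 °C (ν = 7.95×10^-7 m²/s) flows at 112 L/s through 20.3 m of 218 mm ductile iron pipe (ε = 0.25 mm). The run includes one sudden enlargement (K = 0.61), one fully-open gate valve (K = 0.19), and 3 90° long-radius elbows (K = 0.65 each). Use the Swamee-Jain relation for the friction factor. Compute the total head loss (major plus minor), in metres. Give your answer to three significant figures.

V = 4Q/(πD²) = 3.001 m/s; V²/2g = 0.4589 m
Re = 8.23×10^5, ε/D = 0.00115 → f = 0.02074 (Swamee-Jain)
Major: h_f = f(L/D)·V²/2g = 0.02074·93.12·0.4589 = 0.8862 m
Minor: ΣK = 2.75; h_m = ΣK·V²/2g = 1.262 m
Total H_L = 0.8862 + 1.262 = 2.148 m

H_L ≈ 2.15 m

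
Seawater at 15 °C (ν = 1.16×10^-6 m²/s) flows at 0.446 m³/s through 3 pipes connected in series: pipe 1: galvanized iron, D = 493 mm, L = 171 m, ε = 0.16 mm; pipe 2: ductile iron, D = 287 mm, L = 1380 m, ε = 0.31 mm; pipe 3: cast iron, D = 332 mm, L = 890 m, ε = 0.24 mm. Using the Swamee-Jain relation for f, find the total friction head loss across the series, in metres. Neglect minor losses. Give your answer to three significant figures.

Pipe 1: V = 2.336 m/s, Re = 9.93×10^5, ε/D = 3.25×10^-4, f = 0.01598, h_1 = f(L/D)V²/2g = 1.542 m
Pipe 2: V = 6.894 m/s, Re = 1.71×10^6, ε/D = 0.00108, f = 0.02024, h_2 = f(L/D)V²/2g = 235.8 m
Pipe 3: V = 5.152 m/s, Re = 1.47×10^6, ε/D = 7.23×10^-4, f = 0.01851, h_3 = f(L/D)V²/2g = 67.14 m
Series → Q common, losses add: H = Σh = 304.5 m

H ≈ 304 m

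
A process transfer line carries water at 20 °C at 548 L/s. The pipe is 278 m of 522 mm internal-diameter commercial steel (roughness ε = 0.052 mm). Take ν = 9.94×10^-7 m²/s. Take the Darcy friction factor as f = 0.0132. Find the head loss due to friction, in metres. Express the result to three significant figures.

h_f ≈ 2.35 m

V = 4Q/(πD²) = 4·0.548/(π·0.522²) = 2.561 m/s
h_f = f(L/D)V²/(2g) = 0.01320·(278/0.522)·2.561²/(2·9.81) = 2.349 m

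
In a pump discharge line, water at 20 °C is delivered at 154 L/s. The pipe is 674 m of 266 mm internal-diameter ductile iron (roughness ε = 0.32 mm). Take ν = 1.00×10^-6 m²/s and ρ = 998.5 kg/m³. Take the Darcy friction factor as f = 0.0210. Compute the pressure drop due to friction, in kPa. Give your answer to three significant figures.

Δp ≈ 204 kPa

V = 4Q/(πD²) = 4·0.154/(π·0.266²) = 2.771 m/s
h_f = f(L/D)V²/(2g) = 0.02100·(674/0.266)·2.771²/(2·9.81) = 20.83 m
Δp = ρg·h_f = 998.5·9.81·20.83 = 204.0 kPa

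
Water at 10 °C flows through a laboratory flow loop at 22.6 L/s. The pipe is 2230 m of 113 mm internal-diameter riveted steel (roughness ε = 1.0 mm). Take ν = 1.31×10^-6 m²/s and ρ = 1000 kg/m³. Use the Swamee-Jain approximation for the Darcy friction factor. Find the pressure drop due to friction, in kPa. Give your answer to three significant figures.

V = 4Q/(πD²) = 4·0.0226/(π·0.113²) = 2.254 m/s
Re = VD/ν = 2.254·0.113/1.31×10^-6 = 1.94×10^5 → turbulent
ε/D = 1.0/113 = 0.00885
Swamee-Jain: f = 0.03688
h_f = f(L/D)V²/(2g) = 0.03688·(2230/0.113)·2.254²/(2·9.81) = 188.4 m
Δp = ρg·h_f = 1000·9.81·188.4 = 1848 kPa

Δp ≈ 1850 kPa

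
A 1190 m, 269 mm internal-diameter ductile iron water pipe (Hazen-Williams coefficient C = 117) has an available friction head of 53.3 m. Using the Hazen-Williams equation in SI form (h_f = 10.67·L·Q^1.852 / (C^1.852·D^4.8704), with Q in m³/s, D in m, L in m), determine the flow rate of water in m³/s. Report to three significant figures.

Rearranging: Q = [h_f·C^1.852·D^4.8704 / (10.67·L)]^(1/1.852)
Q = [53.3·117^1.852·0.269^4.8704 / (10.67·1190)]^0.540 = 0.1928 m³/s

Q ≈ 0.193 m³/s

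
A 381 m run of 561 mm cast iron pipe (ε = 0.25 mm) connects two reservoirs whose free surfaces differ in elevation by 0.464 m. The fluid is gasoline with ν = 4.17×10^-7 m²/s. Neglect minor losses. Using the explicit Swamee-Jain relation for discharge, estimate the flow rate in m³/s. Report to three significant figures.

Swamee-Jain (Type II): Q = -0.965·√(gD⁵h_f/L)·ln[ε/(3.7D) + √(3.17ν²L/(gD³h_f))]
√(gD⁵h_f/L) = √(9.81·0.561⁵·0.464/381) = 0.02577
ε/(3.7D) = 1.20×10^-4; √(3.17ν²L/(gD³h_f)) = 1.62×10^-5
Q = -0.965·0.02577·ln(1.366×10^-4) = 0.2212 m³/s
Check: V = 0.895 m/s, Re = 1.20×10^6, f = 0.01683, h_f = 0.467 m ≈ 0.464 m ✓

Q ≈ 0.221 m³/s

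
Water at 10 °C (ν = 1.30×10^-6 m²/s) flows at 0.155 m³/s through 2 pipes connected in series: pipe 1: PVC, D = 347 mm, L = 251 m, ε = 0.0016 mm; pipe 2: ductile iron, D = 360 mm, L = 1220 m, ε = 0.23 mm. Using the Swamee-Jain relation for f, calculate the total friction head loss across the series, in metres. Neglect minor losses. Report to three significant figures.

H ≈ 8.84 m

Pipe 1: V = 1.639 m/s, Re = 4.37×10^5, ε/D = 4.61×10^-6, f = 0.01348, h_1 = f(L/D)V²/2g = 1.335 m
Pipe 2: V = 1.523 m/s, Re = 4.22×10^5, ε/D = 6.39×10^-4, f = 0.01874, h_2 = f(L/D)V²/2g = 7.504 m
Series → Q common, losses add: H = Σh = 8.839 m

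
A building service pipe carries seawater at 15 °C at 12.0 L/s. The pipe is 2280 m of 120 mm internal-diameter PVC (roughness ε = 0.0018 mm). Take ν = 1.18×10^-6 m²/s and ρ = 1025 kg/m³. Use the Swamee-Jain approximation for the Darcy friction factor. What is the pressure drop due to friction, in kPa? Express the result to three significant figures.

V = 4Q/(πD²) = 4·0.0120/(π·0.120²) = 1.061 m/s
Re = VD/ν = 1.061·0.120/1.18×10^-6 = 1.08×10^5 → turbulent
ε/D = 0.0018/120 = 1.50×10^-5
Swamee-Jain: f = 0.01768
h_f = f(L/D)V²/(2g) = 0.01768·(2280/0.120)·1.061²/(2·9.81) = 19.27 m
Δp = ρg·h_f = 1025·9.81·19.27 = 193.8 kPa

Δp ≈ 194 kPa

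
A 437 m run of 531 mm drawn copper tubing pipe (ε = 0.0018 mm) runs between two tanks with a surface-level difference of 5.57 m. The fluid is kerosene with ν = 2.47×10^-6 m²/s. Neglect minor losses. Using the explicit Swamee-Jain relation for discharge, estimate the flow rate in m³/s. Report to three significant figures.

Swamee-Jain (Type II): Q = -0.965·√(gD⁵h_f/L)·ln[ε/(3.7D) + √(3.17ν²L/(gD³h_f))]
√(gD⁵h_f/L) = √(9.81·0.531⁵·5.57/437) = 0.07265
ε/(3.7D) = 9.16×10^-7; √(3.17ν²L/(gD³h_f)) = 3.21×10^-5
Q = -0.965·0.07265·ln(3.306×10^-5) = 0.7234 m³/s
Check: V = 3.27 m/s, Re = 7.02×10^5, f = 0.01240, h_f = 5.55 m ≈ 5.57 m ✓

Q ≈ 0.723 m³/s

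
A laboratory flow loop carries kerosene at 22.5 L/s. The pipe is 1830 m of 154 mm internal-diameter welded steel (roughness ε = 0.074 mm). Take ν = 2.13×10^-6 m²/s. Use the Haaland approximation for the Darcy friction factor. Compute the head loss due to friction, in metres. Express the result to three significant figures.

V = 4Q/(πD²) = 4·0.0225/(π·0.154²) = 1.208 m/s
Re = VD/ν = 1.208·0.154/2.13×10^-6 = 8.73×10^4 → turbulent
ε/D = 0.074/154 = 4.81×10^-4
Haaland: f = 0.02035
h_f = f(L/D)V²/(2g) = 0.02035·(1830/0.154)·1.208²/(2·9.81) = 17.99 m

h_f ≈ 18.0 m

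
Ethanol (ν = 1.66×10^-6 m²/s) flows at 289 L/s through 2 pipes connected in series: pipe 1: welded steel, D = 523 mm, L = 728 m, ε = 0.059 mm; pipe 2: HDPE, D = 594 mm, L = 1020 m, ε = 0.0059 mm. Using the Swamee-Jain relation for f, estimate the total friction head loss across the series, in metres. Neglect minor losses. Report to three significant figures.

H ≈ 3.24 m

Pipe 1: V = 1.345 m/s, Re = 4.24×10^5, ε/D = 1.13×10^-4, f = 0.01489, h_1 = f(L/D)V²/2g = 1.912 m
Pipe 2: V = 1.043 m/s, Re = 3.73×10^5, ε/D = 9.93×10^-6, f = 0.01394, h_2 = f(L/D)V²/2g = 1.327 m
Series → Q common, losses add: H = Σh = 3.239 m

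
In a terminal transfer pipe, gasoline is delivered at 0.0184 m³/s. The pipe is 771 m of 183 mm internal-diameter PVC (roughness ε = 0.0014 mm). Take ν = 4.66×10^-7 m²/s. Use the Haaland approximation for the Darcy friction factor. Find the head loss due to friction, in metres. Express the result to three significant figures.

V = 4Q/(πD²) = 4·0.0184/(π·0.183²) = 0.6996 m/s
Re = VD/ν = 0.6996·0.183/4.66×10^-7 = 2.75×10^5 → turbulent
ε/D = 0.0014/183 = 7.65×10^-6
Haaland: f = 0.01464
h_f = f(L/D)V²/(2g) = 0.01464·(771/0.183)·0.6996²/(2·9.81) = 1.538 m

h_f ≈ 1.54 m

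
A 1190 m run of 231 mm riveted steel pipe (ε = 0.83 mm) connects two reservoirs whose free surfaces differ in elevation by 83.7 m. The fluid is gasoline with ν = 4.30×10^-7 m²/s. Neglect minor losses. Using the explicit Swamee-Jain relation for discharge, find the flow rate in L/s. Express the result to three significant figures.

Q ≈ 142 L/s

Swamee-Jain (Type II): Q = -0.965·√(gD⁵h_f/L)·ln[ε/(3.7D) + √(3.17ν²L/(gD³h_f))]
√(gD⁵h_f/L) = √(9.81·0.231⁵·83.7/1190) = 0.02130
ε/(3.7D) = 9.71×10^-4; √(3.17ν²L/(gD³h_f)) = 8.30×10^-6
Q = -0.965·0.02130·ln(9.794×10^-4) = 0.1424 m³/s
Check: V = 3.40 m/s, Re = 1.83×10^6, f = 0.02765, h_f = 83.9 m ≈ 83.7 m ✓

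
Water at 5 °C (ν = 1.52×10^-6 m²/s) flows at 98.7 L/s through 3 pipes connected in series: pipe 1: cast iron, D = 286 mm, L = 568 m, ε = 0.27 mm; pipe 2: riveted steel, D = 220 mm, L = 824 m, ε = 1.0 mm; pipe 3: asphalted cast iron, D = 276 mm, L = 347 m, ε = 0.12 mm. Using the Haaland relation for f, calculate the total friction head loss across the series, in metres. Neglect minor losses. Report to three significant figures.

Pipe 1: V = 1.536 m/s, Re = 2.89×10^5, ε/D = 9.44×10^-4, f = 0.02032, h_1 = f(L/D)V²/2g = 4.854 m
Pipe 2: V = 2.596 m/s, Re = 3.76×10^5, ε/D = 0.00455, f = 0.02982, h_2 = f(L/D)V²/2g = 38.37 m
Pipe 3: V = 1.650 m/s, Re = 3.00×10^5, ε/D = 4.35×10^-4, f = 0.01769, h_3 = f(L/D)V²/2g = 3.084 m
Series → Q common, losses add: H = Σh = 46.31 m

H ≈ 46.3 m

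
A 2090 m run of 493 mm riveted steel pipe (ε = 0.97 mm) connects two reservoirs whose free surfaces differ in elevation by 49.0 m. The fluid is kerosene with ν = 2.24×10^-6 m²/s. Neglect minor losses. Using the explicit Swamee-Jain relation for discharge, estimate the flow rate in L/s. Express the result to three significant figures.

Swamee-Jain (Type II): Q = -0.965·√(gD⁵h_f/L)·ln[ε/(3.7D) + √(3.17ν²L/(gD³h_f))]
√(gD⁵h_f/L) = √(9.81·0.493⁵·49.0/2090) = 0.08184
ε/(3.7D) = 5.32×10^-4; √(3.17ν²L/(gD³h_f)) = 2.40×10^-5
Q = -0.965·0.08184·ln(5.558×10^-4) = 0.5919 m³/s
Check: V = 3.10 m/s, Re = 6.82×10^5, f = 0.02369, h_f = 49.2 m ≈ 49.0 m ✓

Q ≈ 592 L/s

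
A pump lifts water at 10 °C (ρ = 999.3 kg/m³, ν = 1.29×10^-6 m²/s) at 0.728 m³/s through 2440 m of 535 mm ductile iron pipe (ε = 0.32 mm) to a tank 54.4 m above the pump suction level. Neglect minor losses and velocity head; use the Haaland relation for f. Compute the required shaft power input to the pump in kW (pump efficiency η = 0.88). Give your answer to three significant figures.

P_shaft ≈ 791 kW

V = 4Q/(πD²) = 3.238 m/s; Re = 1.34×10^6; ε/D = 5.98×10^-4; f = 0.01772
h_f = f(L/D)V²/2g = 43.19 m
Total head H = z + h_f = 54.4 + 43.19 = 97.59 m
P_hyd = ρgQH = 999.3·9.81·0.728·97.59 = 696.5 kW
P_shaft = P_hyd/η = 696.5/0.88 = 791.4 kW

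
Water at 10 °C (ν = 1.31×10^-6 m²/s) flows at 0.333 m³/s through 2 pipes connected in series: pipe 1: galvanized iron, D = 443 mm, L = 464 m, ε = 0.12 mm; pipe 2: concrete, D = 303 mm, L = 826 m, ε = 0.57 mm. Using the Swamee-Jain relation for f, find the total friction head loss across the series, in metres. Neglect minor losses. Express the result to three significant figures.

Pipe 1: V = 2.160 m/s, Re = 7.31×10^5, ε/D = 2.71×10^-4, f = 0.01574, h_1 = f(L/D)V²/2g = 3.923 m
Pipe 2: V = 4.618 m/s, Re = 1.07×10^6, ε/D = 0.00188, f = 0.02330, h_2 = f(L/D)V²/2g = 69.04 m
Series → Q common, losses add: H = Σh = 72.96 m

H ≈ 73.0 m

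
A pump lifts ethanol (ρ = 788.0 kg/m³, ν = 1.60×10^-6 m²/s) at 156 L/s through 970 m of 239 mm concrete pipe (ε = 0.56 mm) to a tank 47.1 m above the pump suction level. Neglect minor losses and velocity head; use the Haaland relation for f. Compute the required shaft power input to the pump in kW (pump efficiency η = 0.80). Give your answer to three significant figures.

P_shaft ≈ 164 kW

V = 4Q/(πD²) = 3.477 m/s; Re = 5.19×10^5; ε/D = 0.00234; f = 0.02477
h_f = f(L/D)V²/2g = 61.94 m
Total head H = z + h_f = 47.1 + 61.94 = 109.0 m
P_hyd = ρgQH = 788.0·9.81·0.156·109.0 = 131.5 kW
P_shaft = P_hyd/η = 131.5/0.80 = 164.4 kW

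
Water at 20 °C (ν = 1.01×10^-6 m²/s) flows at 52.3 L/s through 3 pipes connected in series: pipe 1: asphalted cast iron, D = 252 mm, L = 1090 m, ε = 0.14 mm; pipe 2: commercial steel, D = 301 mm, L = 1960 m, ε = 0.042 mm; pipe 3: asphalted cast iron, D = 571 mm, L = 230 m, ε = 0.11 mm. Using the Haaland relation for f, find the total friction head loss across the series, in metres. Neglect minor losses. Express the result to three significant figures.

H ≈ 7.43 m

Pipe 1: V = 1.049 m/s, Re = 2.62×10^5, ε/D = 5.56×10^-4, f = 0.01855, h_1 = f(L/D)V²/2g = 4.497 m
Pipe 2: V = 0.7350 m/s, Re = 2.19×10^5, ε/D = 1.40×10^-4, f = 0.01625, h_2 = f(L/D)V²/2g = 2.913 m
Pipe 3: V = 0.2042 m/s, Re = 1.15×10^5, ε/D = 1.93×10^-4, f = 0.01826, h_3 = f(L/D)V²/2g = 0.01564 m
Series → Q common, losses add: H = Σh = 7.425 m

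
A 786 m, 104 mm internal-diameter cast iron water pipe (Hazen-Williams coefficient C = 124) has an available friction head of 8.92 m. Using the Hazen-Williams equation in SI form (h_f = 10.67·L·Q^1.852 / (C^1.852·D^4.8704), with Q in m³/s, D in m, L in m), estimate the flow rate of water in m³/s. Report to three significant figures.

Rearranging: Q = [h_f·C^1.852·D^4.8704 / (10.67·L)]^(1/1.852)
Q = [8.92·124^1.852·0.104^4.8704 / (10.67·786)]^0.540 = 0.007998 m³/s

Q ≈ 0.00800 m³/s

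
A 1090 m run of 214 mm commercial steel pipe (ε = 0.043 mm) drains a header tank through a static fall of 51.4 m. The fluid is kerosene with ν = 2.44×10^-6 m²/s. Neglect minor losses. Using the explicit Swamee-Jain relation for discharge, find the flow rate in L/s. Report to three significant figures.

Swamee-Jain (Type II): Q = -0.965·√(gD⁵h_f/L)·ln[ε/(3.7D) + √(3.17ν²L/(gD³h_f))]
√(gD⁵h_f/L) = √(9.81·0.214⁵·51.4/1090) = 0.01441
ε/(3.7D) = 5.43×10^-5; √(3.17ν²L/(gD³h_f)) = 6.45×10^-5
Q = -0.965·0.01441·ln(1.188×10^-4) = 0.1257 m³/s
Check: V = 3.49 m/s, Re = 3.06×10^5, f = 0.01628, h_f = 51.6 m ≈ 51.4 m ✓

Q ≈ 126 L/s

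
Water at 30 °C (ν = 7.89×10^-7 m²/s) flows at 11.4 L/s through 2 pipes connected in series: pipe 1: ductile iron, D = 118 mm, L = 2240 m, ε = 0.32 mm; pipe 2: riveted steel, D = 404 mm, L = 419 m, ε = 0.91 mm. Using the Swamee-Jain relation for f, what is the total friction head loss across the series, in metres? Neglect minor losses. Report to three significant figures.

H ≈ 27.9 m

Pipe 1: V = 1.042 m/s, Re = 1.56×10^5, ε/D = 0.00271, f = 0.02656, h_1 = f(L/D)V²/2g = 27.92 m
Pipe 2: V = 0.08893 m/s, Re = 4.55×10^4, ε/D = 0.00225, f = 0.02759, h_2 = f(L/D)V²/2g = 0.01154 m
Series → Q common, losses add: H = Σh = 27.93 m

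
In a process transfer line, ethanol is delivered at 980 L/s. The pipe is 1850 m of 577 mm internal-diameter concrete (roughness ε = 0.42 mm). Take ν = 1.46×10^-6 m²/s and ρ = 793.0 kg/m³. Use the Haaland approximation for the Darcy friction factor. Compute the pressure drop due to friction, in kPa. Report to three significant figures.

V = 4Q/(πD²) = 4·0.980/(π·0.577²) = 3.748 m/s
Re = VD/ν = 3.748·0.577/1.46×10^-6 = 1.48×10^6 → turbulent
ε/D = 0.42/577 = 7.28×10^-4
Haaland: f = 0.01847
h_f = f(L/D)V²/(2g) = 0.01847·(1850/0.577)·3.748²/(2·9.81) = 42.39 m
Δp = ρg·h_f = 793.0·9.81·42.39 = 329.7 kPa

Δp ≈ 330 kPa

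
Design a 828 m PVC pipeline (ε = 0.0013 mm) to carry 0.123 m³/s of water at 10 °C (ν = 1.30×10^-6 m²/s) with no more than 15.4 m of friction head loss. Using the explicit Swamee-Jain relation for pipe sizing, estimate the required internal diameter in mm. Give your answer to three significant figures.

Swamee-Jain (Type III): D = 0.66·[ε^1.25·(LQ²/(gh_f))^4.75 + ν·Q^9.4·(L/(gh_f))^5.2]^0.04
LQ²/(gh_f) = 0.08292; L/(gh_f) = 5.481
Term 1 = ε^1.25·(…)^4.75 = 3.21×10^-13; Term 2 = ν·Q^9.4·(…)^5.2 = 2.52×10^-11
D = 0.66·(3.21×10^-13 + 2.52×10^-11)^0.04 = 0.2488 m = 249 mm
Check: V = 2.53 m/s, Re = 4.84×10^5, f = 0.01325, h_f = 14.4 m ≈ 15.4 m ✓

D ≈ 249 mm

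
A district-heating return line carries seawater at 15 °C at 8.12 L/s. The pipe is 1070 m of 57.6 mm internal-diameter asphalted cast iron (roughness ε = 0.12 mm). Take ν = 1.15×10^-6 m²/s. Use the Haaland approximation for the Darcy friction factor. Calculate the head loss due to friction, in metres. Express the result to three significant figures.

h_f ≈ 227 m

V = 4Q/(πD²) = 4·0.00812/(π·0.0576²) = 3.116 m/s
Re = VD/ν = 3.116·0.0576/1.15×10^-6 = 1.56×10^5 → turbulent
ε/D = 0.12/57.6 = 0.00208
Haaland: f = 0.02469
h_f = f(L/D)V²/(2g) = 0.02469·(1070/0.0576)·3.116²/(2·9.81) = 227.0 m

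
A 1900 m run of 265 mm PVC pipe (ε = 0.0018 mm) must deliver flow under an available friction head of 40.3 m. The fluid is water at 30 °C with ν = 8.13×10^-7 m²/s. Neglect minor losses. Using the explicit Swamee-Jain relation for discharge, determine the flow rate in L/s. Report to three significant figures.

Swamee-Jain (Type II): Q = -0.965·√(gD⁵h_f/L)·ln[ε/(3.7D) + √(3.17ν²L/(gD³h_f))]
√(gD⁵h_f/L) = √(9.81·0.265⁵·40.3/1900) = 0.01649
ε/(3.7D) = 1.84×10^-6; √(3.17ν²L/(gD³h_f)) = 2.33×10^-5
Q = -0.965·0.01649·ln(2.510×10^-5) = 0.1686 m³/s
Check: V = 3.06 m/s, Re = 9.96×10^5, f = 0.01178, h_f = 40.2 m ≈ 40.3 m ✓

Q ≈ 169 L/s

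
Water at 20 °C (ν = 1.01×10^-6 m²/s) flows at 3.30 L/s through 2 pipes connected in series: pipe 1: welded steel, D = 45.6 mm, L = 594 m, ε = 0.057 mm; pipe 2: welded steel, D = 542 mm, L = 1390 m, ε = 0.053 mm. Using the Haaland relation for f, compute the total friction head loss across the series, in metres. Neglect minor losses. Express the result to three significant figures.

H ≈ 62.3 m

Pipe 1: V = 2.021 m/s, Re = 9.12×10^4, ε/D = 0.00125, f = 0.02297, h_1 = f(L/D)V²/2g = 62.26 m
Pipe 2: V = 0.01430 m/s, Re = 7680, ε/D = 9.78×10^-5, f = 0.03335, h_2 = f(L/D)V²/2g = 8.917×10^-4 m
Series → Q common, losses add: H = Σh = 62.26 m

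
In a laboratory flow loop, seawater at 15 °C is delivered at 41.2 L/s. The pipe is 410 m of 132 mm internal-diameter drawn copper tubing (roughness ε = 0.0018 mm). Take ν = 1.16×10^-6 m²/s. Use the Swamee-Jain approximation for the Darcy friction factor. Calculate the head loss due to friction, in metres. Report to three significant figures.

h_f ≈ 20.4 m

V = 4Q/(πD²) = 4·0.0412/(π·0.132²) = 3.011 m/s
Re = VD/ν = 3.011·0.132/1.16×10^-6 = 3.43×10^5 → turbulent
ε/D = 0.0018/132 = 1.36×10^-5
Swamee-Jain: f = 0.01420
h_f = f(L/D)V²/(2g) = 0.01420·(410/0.132)·3.011²/(2·9.81) = 20.37 m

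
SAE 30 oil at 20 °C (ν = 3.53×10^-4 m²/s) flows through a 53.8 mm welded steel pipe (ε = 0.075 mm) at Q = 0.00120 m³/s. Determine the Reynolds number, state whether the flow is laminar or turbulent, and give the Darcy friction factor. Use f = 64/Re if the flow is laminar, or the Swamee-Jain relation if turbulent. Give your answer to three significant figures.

Re ≈ 80.5; laminar; f = 64/Re ≈ 0.796

V = 4Q/(πD²) = 0.5279 m/s
Re = VD/ν = 0.5279·0.0538/3.53×10^-4 = 80.5
Re < 2300 → laminar → f = 64/Re = 0.7955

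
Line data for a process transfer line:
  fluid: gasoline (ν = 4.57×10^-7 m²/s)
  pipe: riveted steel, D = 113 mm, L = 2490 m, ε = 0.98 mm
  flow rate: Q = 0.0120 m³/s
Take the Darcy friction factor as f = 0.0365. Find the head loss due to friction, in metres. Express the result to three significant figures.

h_f ≈ 58.7 m

V = 4Q/(πD²) = 4·0.0120/(π·0.113²) = 1.197 m/s
h_f = f(L/D)V²/(2g) = 0.03650·(2490/0.113)·1.197²/(2·9.81) = 58.69 m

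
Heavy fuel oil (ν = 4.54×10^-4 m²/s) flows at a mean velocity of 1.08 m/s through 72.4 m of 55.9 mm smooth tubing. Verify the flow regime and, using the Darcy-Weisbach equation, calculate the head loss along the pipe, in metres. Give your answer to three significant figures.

Re = VD/ν = 1.08·0.05590/4.54×10^-4 = 133 → laminar (Re < 2300)
f = 64/Re = 0.4813
h_f = f(L/D)V²/(2g) = 0.4813·(72.4/0.05590)·1.08²/(2·9.81) = 37.06 m

h_f ≈ 37.1 m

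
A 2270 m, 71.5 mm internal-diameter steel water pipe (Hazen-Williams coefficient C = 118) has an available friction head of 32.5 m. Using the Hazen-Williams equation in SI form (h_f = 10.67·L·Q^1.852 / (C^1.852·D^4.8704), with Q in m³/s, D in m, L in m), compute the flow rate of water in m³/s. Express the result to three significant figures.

Rearranging: Q = [h_f·C^1.852·D^4.8704 / (10.67·L)]^(1/1.852)
Q = [32.5·118^1.852·0.0715^4.8704 / (10.67·2270)]^0.540 = 0.003221 m³/s

Q ≈ 0.00322 m³/s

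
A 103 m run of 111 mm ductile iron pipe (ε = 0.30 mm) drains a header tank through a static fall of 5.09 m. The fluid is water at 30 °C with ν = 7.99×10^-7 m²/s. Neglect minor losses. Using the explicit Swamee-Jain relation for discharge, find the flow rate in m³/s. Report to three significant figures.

Q ≈ 0.0197 m³/s

Swamee-Jain (Type II): Q = -0.965·√(gD⁵h_f/L)·ln[ε/(3.7D) + √(3.17ν²L/(gD³h_f))]
√(gD⁵h_f/L) = √(9.81·0.111⁵·5.09/103) = 0.002858
ε/(3.7D) = 7.30×10^-4; √(3.17ν²L/(gD³h_f)) = 5.52×10^-5
Q = -0.965·0.002858·ln(7.857×10^-4) = 0.01972 m³/s
Check: V = 2.04 m/s, Re = 2.83×10^5, f = 0.02608, h_f = 5.12 m ≈ 5.09 m ✓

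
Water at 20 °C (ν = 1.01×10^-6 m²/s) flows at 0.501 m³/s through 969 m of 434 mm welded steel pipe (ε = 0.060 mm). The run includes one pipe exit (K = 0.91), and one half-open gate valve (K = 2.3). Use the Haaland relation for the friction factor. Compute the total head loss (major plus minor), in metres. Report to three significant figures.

V = 4Q/(πD²) = 3.387 m/s; V²/2g = 0.5846 m
Re = 1.46×10^6, ε/D = 1.38×10^-4 → f = 0.01356 (Haaland)
Major: h_f = f(L/D)·V²/2g = 0.01356·2233·0.5846 = 17.69 m
Minor: ΣK = 3.21; h_m = ΣK·V²/2g = 1.876 m
Total H_L = 17.69 + 1.876 = 19.57 m

H_L ≈ 19.6 m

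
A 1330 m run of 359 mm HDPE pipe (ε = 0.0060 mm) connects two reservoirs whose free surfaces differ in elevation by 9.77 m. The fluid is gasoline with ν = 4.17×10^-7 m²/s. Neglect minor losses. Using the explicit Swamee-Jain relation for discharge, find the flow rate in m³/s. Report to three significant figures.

Swamee-Jain (Type II): Q = -0.965·√(gD⁵h_f/L)·ln[ε/(3.7D) + √(3.17ν²L/(gD³h_f))]
√(gD⁵h_f/L) = √(9.81·0.359⁵·9.77/1330) = 0.02073
ε/(3.7D) = 4.52×10^-6; √(3.17ν²L/(gD³h_f)) = 1.29×10^-5
Q = -0.965·0.02073·ln(1.737×10^-5) = 0.2193 m³/s
Check: V = 2.17 m/s, Re = 1.86×10^6, f = 0.01105, h_f = 9.79 m ≈ 9.77 m ✓

Q ≈ 0.219 m³/s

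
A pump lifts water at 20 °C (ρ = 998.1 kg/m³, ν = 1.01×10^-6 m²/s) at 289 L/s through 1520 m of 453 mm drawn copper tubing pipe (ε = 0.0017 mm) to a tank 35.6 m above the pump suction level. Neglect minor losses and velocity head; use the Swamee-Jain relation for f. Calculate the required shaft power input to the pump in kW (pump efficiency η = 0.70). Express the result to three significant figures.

V = 4Q/(πD²) = 1.793 m/s; Re = 8.04×10^5; ε/D = 3.75×10^-6; f = 0.01213
h_f = f(L/D)V²/2g = 6.668 m
Total head H = z + h_f = 35.6 + 6.668 = 42.27 m
P_hyd = ρgQH = 998.1·9.81·0.289·42.27 = 119.6 kW
P_shaft = P_hyd/η = 119.6/0.70 = 170.9 kW

P_shaft ≈ 171 kW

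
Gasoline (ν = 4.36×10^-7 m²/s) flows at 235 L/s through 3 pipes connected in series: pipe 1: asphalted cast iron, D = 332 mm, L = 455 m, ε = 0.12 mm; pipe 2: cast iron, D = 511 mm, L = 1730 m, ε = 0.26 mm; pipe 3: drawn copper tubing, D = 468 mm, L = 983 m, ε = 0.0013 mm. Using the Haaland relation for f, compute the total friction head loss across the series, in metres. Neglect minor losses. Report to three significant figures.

Pipe 1: V = 2.715 m/s, Re = 2.07×10^6, ε/D = 3.61×10^-4, f = 0.01585, h_1 = f(L/D)V²/2g = 8.161 m
Pipe 2: V = 1.146 m/s, Re = 1.34×10^6, ε/D = 5.09×10^-4, f = 0.01713, h_2 = f(L/D)V²/2g = 3.880 m
Pipe 3: V = 1.366 m/s, Re = 1.47×10^6, ε/D = 2.78×10^-6, f = 0.01093, h_3 = f(L/D)V²/2g = 2.185 m
Series → Q common, losses add: H = Σh = 14.23 m

H ≈ 14.2 m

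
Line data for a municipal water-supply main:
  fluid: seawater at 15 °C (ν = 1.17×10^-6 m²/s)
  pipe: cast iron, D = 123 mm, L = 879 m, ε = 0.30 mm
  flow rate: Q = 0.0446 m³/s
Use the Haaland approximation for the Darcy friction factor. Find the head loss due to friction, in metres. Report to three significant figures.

h_f ≈ 129 m

V = 4Q/(πD²) = 4·0.0446/(π·0.123²) = 3.753 m/s
Re = VD/ν = 3.753·0.123/1.17×10^-6 = 3.95×10^5 → turbulent
ε/D = 0.30/123 = 0.00244
Haaland: f = 0.02511
h_f = f(L/D)V²/(2g) = 0.02511·(879/0.123)·3.753²/(2·9.81) = 128.9 m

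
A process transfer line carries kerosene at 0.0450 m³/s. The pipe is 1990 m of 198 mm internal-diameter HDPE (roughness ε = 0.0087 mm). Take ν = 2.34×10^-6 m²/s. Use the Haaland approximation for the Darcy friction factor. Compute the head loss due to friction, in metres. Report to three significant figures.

h_f ≈ 18.9 m

V = 4Q/(πD²) = 4·0.0450/(π·0.198²) = 1.461 m/s
Re = VD/ν = 1.461·0.198/2.34×10^-6 = 1.24×10^5 → turbulent
ε/D = 0.0087/198 = 4.39×10^-5
Haaland: f = 0.01727
h_f = f(L/D)V²/(2g) = 0.01727·(1990/0.198)·1.461²/(2·9.81) = 18.89 m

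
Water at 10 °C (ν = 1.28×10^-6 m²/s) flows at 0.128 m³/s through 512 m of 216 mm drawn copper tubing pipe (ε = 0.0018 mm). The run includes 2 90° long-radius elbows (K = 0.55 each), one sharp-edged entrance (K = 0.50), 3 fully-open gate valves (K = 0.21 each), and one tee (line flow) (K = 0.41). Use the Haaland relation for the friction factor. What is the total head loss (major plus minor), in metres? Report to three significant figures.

H_L ≈ 20.5 m

V = 4Q/(πD²) = 3.493 m/s; V²/2g = 0.6219 m
Re = 5.89×10^5, ε/D = 8.33×10^-6 → f = 0.01279 (Haaland)
Major: h_f = f(L/D)·V²/2g = 0.01279·2370·0.6219 = 18.86 m
Minor: ΣK = 2.64; h_m = ΣK·V²/2g = 1.642 m
Total H_L = 18.86 + 1.642 = 20.50 m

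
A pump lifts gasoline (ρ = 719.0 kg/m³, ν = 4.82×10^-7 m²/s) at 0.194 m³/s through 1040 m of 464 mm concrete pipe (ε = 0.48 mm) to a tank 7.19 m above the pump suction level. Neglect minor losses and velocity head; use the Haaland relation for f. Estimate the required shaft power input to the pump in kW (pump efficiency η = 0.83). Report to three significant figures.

P_shaft ≈ 16.8 kW

V = 4Q/(πD²) = 1.147 m/s; Re = 1.10×10^6; ε/D = 0.00103; f = 0.02007
h_f = f(L/D)V²/2g = 3.019 m
Total head H = z + h_f = 7.19 + 3.019 = 10.21 m
P_hyd = ρgQH = 719.0·9.81·0.194·10.21 = 13.97 kW
P_shaft = P_hyd/η = 13.97/0.83 = 16.83 kW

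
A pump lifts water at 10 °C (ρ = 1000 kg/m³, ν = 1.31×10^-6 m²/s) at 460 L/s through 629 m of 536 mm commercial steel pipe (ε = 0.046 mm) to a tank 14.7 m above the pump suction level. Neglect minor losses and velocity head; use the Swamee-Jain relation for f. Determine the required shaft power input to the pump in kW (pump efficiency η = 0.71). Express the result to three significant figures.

P_shaft ≈ 115 kW

V = 4Q/(πD²) = 2.039 m/s; Re = 8.34×10^5; ε/D = 8.58×10^-5; f = 0.01352
h_f = f(L/D)V²/2g = 3.361 m
Total head H = z + h_f = 14.7 + 3.361 = 18.06 m
P_hyd = ρgQH = 1000·9.81·0.460·18.06 = 81.50 kW
P_shaft = P_hyd/η = 81.50/0.71 = 114.8 kW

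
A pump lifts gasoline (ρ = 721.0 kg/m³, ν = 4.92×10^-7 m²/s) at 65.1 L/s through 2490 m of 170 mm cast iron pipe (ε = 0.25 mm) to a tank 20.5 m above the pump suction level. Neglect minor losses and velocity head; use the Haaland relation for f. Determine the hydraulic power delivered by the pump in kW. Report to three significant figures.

P_hyd ≈ 71.3 kW

V = 4Q/(πD²) = 2.868 m/s; Re = 9.91×10^5; ε/D = 0.00147; f = 0.02186
h_f = f(L/D)V²/2g = 134.3 m
Total head H = z + h_f = 20.5 + 134.3 = 154.8 m
P_hyd = ρgQH = 721.0·9.81·0.0651·154.8 = 71.26 kW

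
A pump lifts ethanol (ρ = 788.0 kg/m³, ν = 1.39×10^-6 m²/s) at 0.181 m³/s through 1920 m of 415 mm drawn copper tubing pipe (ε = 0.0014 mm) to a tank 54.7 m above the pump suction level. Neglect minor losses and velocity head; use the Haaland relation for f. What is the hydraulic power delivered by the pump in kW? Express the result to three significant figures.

P_hyd ≈ 84.6 kW

V = 4Q/(πD²) = 1.338 m/s; Re = 4.00×10^5; ε/D = 3.37×10^-6; f = 0.01363
h_f = f(L/D)V²/2g = 5.757 m
Total head H = z + h_f = 54.7 + 5.757 = 60.46 m
P_hyd = ρgQH = 788.0·9.81·0.181·60.46 = 84.59 kW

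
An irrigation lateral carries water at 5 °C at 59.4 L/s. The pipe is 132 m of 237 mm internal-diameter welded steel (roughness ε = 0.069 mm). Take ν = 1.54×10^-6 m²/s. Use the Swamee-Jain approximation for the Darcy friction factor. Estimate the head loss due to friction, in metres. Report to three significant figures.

V = 4Q/(πD²) = 4·0.0594/(π·0.237²) = 1.346 m/s
Re = VD/ν = 1.346·0.237/1.54×10^-6 = 2.07×10^5 → turbulent
ε/D = 0.069/237 = 2.91×10^-4
Swamee-Jain: f = 0.01766
h_f = f(L/D)V²/(2g) = 0.01766·(132/0.237)·1.346²/(2·9.81) = 0.9090 m

h_f ≈ 0.909 m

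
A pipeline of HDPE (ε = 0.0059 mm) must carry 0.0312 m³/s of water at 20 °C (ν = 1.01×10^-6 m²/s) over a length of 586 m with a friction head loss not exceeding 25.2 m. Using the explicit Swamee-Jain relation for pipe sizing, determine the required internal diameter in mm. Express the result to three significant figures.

D ≈ 124 mm

Swamee-Jain (Type III): D = 0.66·[ε^1.25·(LQ²/(gh_f))^4.75 + ν·Q^9.4·(L/(gh_f))^5.2]^0.04
LQ²/(gh_f) = 0.002307; L/(gh_f) = 2.370
Term 1 = ε^1.25·(…)^4.75 = 8.68×10^-20; Term 2 = ν·Q^9.4·(…)^5.2 = 6.29×10^-19
D = 0.66·(8.68×10^-20 + 6.29×10^-19)^0.04 = 0.1241 m = 124 mm
Check: V = 2.58 m/s, Re = 3.17×10^5, f = 0.01478, h_f = 23.7 m ≈ 25.2 m ✓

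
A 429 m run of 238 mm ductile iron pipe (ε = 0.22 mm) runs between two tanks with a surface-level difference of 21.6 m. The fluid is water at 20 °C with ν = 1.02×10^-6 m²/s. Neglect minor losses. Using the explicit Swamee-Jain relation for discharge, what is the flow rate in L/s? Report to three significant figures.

Swamee-Jain (Type II): Q = -0.965·√(gD⁵h_f/L)·ln[ε/(3.7D) + √(3.17ν²L/(gD³h_f))]
√(gD⁵h_f/L) = √(9.81·0.238⁵·21.6/429) = 0.01942
ε/(3.7D) = 2.50×10^-4; √(3.17ν²L/(gD³h_f)) = 2.23×10^-5
Q = -0.965·0.01942·ln(2.721×10^-4) = 0.1539 m³/s
Check: V = 3.46 m/s, Re = 8.07×10^5, f = 0.01976, h_f = 21.7 m ≈ 21.6 m ✓

Q ≈ 154 L/s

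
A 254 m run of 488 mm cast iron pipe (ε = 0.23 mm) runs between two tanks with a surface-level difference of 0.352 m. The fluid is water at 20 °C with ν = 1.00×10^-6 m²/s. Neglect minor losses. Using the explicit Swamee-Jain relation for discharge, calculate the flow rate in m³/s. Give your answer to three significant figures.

Q ≈ 0.162 m³/s

Swamee-Jain (Type II): Q = -0.965·√(gD⁵h_f/L)·ln[ε/(3.7D) + √(3.17ν²L/(gD³h_f))]
√(gD⁵h_f/L) = √(9.81·0.488⁵·0.352/254) = 0.01940
ε/(3.7D) = 1.27×10^-4; √(3.17ν²L/(gD³h_f)) = 4.48×10^-5
Q = -0.965·0.01940·ln(1.722×10^-4) = 0.1622 m³/s
Check: V = 0.867 m/s, Re = 4.23×10^5, f = 0.01776, h_f = 0.354 m ≈ 0.352 m ✓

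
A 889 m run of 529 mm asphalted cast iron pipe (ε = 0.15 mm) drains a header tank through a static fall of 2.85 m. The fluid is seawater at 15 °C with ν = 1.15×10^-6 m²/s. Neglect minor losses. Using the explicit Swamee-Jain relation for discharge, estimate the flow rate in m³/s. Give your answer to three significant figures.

Q ≈ 0.319 m³/s

Swamee-Jain (Type II): Q = -0.965·√(gD⁵h_f/L)·ln[ε/(3.7D) + √(3.17ν²L/(gD³h_f))]
√(gD⁵h_f/L) = √(9.81·0.529⁵·2.85/889) = 0.03609
ε/(3.7D) = 7.66×10^-5; √(3.17ν²L/(gD³h_f)) = 3.00×10^-5
Q = -0.965·0.03609·ln(1.066×10^-4) = 0.3186 m³/s
Check: V = 1.45 m/s, Re = 6.67×10^5, f = 0.01594, h_f = 2.87 m ≈ 2.85 m ✓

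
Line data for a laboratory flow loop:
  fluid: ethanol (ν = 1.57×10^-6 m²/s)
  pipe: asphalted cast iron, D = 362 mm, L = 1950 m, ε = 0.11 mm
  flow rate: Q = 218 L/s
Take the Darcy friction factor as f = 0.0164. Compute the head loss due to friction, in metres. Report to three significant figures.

h_f ≈ 20.2 m

V = 4Q/(πD²) = 4·0.218/(π·0.362²) = 2.118 m/s
h_f = f(L/D)V²/(2g) = 0.01640·(1950/0.362)·2.118²/(2·9.81) = 20.20 m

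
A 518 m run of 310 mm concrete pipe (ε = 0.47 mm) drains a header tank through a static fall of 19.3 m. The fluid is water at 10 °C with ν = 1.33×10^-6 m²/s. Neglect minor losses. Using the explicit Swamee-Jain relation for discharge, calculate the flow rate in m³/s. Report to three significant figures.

Q ≈ 0.242 m³/s

Swamee-Jain (Type II): Q = -0.965·√(gD⁵h_f/L)·ln[ε/(3.7D) + √(3.17ν²L/(gD³h_f))]
√(gD⁵h_f/L) = √(9.81·0.310⁵·19.3/518) = 0.03235
ε/(3.7D) = 4.10×10^-4; √(3.17ν²L/(gD³h_f)) = 2.27×10^-5
Q = -0.965·0.03235·ln(4.325×10^-4) = 0.2418 m³/s
Check: V = 3.20 m/s, Re = 7.47×10^5, f = 0.02218, h_f = 19.4 m ≈ 19.3 m ✓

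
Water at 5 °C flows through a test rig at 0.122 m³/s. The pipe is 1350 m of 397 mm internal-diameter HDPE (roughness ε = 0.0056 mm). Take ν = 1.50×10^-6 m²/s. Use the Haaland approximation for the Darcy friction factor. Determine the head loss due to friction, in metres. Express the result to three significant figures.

V = 4Q/(πD²) = 4·0.122/(π·0.397²) = 0.9856 m/s
Re = VD/ν = 0.9856·0.397/1.50×10^-6 = 2.61×10^5 → turbulent
ε/D = 0.0056/397 = 1.41×10^-5
Haaland: f = 0.01483
h_f = f(L/D)V²/(2g) = 0.01483·(1350/0.397)·0.9856²/(2·9.81) = 2.497 m

h_f ≈ 2.50 m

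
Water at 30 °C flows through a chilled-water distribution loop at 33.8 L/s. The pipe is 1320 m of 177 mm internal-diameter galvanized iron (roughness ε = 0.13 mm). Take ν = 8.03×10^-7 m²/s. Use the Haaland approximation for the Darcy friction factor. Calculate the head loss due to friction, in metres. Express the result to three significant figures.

V = 4Q/(πD²) = 4·0.0338/(π·0.177²) = 1.374 m/s
Re = VD/ν = 1.374·0.177/8.03×10^-7 = 3.03×10^5 → turbulent
ε/D = 0.13/177 = 7.34×10^-4
Haaland: f = 0.01931
h_f = f(L/D)V²/(2g) = 0.01931·(1320/0.177)·1.374²/(2·9.81) = 13.85 m

h_f ≈ 13.9 m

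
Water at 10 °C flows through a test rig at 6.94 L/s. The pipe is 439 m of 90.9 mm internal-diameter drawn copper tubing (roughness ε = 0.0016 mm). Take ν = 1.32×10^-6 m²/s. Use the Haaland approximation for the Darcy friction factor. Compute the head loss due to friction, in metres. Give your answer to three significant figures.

V = 4Q/(πD²) = 4·0.00694/(π·0.0909²) = 1.069 m/s
Re = VD/ν = 1.069·0.0909/1.32×10^-6 = 7.36×10^4 → turbulent
ε/D = 0.0016/90.9 = 1.76×10^-5
Haaland: f = 0.01907
h_f = f(L/D)V²/(2g) = 0.01907·(439/0.0909)·1.069²/(2·9.81) = 5.369 m

h_f ≈ 5.37 m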